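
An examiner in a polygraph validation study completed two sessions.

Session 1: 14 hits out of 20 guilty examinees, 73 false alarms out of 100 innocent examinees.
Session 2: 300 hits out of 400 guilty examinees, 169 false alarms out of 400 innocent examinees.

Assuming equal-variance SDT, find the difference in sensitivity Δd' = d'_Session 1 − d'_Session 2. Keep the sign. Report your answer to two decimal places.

Session 1: z(0.7000) = 0.524, z(0.7300) = 0.613, d' = -0.089
Session 2: z(0.7500) = 0.674, z(0.4225) = -0.196, d' = 0.870
Δd' = d'_Session 1 − d'_Session 2 = -0.089 − 0.870 = -0.959
Session 2 has the higher sensitivity.

Δd' = -0.96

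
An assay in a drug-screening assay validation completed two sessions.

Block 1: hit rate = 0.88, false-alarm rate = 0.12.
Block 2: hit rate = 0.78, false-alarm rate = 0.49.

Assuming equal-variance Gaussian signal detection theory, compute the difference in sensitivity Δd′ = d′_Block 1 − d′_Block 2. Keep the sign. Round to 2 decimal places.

Δd′ = 1.55

Block 1: z(0.88) = 1.175, z(0.12) = -1.175, d' = 2.350
Block 2: z(0.78) = 0.772, z(0.49) = -0.025, d' = 0.797
Δd' = d'_Block 1 − d'_Block 2 = 2.350 − 0.797 = 1.553
Block 1 has the higher sensitivity.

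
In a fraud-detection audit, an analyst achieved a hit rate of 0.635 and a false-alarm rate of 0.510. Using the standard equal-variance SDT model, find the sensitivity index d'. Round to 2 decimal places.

d' = 0.32

z(0.635) = 0.345, z(0.510) = 0.025
d' = z(H) − z(FA) = 0.345 − 0.025 = 0.320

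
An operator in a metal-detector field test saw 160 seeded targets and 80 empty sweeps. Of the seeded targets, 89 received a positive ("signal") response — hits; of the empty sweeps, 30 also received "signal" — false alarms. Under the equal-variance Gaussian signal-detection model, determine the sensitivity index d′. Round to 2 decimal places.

d′ = 0.46

H = 89/160 = 0.5563
FA = 30/80 = 0.3750
Φ⁻¹(0.5563) = 0.1416, Φ⁻¹(0.3750) = -0.3186
d' = z(H) − z(FA) = 0.1416 − (-0.3186) = 0.4602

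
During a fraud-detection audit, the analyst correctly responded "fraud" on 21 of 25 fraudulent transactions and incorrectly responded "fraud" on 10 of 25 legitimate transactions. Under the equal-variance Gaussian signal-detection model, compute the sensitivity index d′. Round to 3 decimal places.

d′ = 1.248

H = 21/25 = 0.8400
FA = 10/25 = 0.4000
z(0.8400) = 0.9945, z(0.4000) = -0.2533
d' = z(H) − z(FA) = 0.9945 − (-0.2533) = 1.2478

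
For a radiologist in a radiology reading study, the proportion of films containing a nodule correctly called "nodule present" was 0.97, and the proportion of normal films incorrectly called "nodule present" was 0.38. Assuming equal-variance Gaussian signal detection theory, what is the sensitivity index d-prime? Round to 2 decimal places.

d-prime = 2.19

z(H) = z(0.97) = 1.8808
z(FA) = z(0.38) = -0.3055
d' = z(H) − z(FA) = 1.8808 − (-0.3055) = 2.1863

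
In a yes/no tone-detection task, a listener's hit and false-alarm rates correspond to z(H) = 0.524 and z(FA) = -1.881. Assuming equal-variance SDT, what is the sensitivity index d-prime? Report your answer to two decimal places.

d' = z(H) − z(FA) = 0.524 − (-1.881) = 2.405

d-prime = 2.41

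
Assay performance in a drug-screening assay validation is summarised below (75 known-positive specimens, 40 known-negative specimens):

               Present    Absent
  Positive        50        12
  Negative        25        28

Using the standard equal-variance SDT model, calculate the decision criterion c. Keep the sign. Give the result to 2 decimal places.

H = 50/75 = 0.6667
FA = 12/40 = 0.3000
z(H) = z(0.6667) = 0.431
z(FA) = z(0.3000) = -0.524
c = −½·[z(H) + z(FA)] = −0.5 × (0.431 + (-0.524)) = 0.0465

c = 0.05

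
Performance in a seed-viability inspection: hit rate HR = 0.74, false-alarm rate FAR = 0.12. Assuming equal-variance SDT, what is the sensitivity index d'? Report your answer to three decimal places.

z(H) = z(0.74) = 0.6433
z(FA) = z(0.12) = -1.1750
d' = z(H) − z(FA) = 0.6433 − (-1.1750) = 1.8183

d' = 1.818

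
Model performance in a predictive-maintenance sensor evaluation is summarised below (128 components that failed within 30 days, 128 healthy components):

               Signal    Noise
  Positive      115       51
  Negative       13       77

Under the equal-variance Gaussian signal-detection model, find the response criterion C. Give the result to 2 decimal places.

H = 115/128 = 0.8984
FA = 51/128 = 0.3984
z(H) = z(0.8984) = 1.272
z(FA) = z(0.3984) = -0.257
c = −½·[z(H) + z(FA)] = −0.5 × (1.272 + (-0.257)) = -0.5075

C = -0.51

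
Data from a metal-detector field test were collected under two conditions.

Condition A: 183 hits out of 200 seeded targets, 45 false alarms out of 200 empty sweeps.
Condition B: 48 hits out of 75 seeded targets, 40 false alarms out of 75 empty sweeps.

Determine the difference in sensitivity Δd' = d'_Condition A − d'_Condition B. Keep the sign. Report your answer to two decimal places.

Δd' = 1.85

Condition A: z(0.9150) = 1.372, z(0.2250) = -0.755, d' = 2.127
Condition B: z(0.6400) = 0.358, z(0.5333) = 0.084, d' = 0.274
Δd' = d'_Condition A − d'_Condition B = 2.127 − 0.274 = 1.853
Condition A has the higher sensitivity.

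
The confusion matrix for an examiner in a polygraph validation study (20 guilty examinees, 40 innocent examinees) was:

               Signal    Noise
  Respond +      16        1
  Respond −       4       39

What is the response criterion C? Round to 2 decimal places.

H = 16/20 = 0.8000
FA = 1/40 = 0.0250
Φ⁻¹(H) = Φ⁻¹(0.8000) = 0.8416
Φ⁻¹(FA) = Φ⁻¹(0.0250) = -1.9600
c = −½·[z(H) + z(FA)] = −0.5 × (0.8416 + (-1.9600)) = 0.5592

C = 0.56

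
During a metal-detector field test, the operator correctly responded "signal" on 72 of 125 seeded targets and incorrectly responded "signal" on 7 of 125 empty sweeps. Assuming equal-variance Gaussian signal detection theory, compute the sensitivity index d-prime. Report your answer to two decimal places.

d-prime = 1.78

H = 72/125 = 0.5760
FA = 7/125 = 0.0560
z(0.5760) = 0.192, z(0.0560) = -1.589
d' = z(H) − z(FA) = 0.192 − (-1.589) = 1.781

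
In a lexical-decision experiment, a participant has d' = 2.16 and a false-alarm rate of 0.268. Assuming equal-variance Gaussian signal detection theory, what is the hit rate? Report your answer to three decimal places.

z(false-alarm rate) = z(0.268) = -0.6189
z(H) = z(FA) + d' = -0.6189 + 2.16 = 1.5411
hit rate = Φ(1.5411) = 0.9384

hit rate = 0.938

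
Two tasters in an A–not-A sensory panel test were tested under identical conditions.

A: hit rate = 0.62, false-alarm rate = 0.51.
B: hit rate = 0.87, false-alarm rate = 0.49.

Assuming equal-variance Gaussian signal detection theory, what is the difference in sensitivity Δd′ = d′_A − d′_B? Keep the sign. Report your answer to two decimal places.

A: z(0.62) = 0.305, z(0.51) = 0.025, d' = 0.280
B: z(0.87) = 1.126, z(0.49) = -0.025, d' = 1.151
Δd' = d'_A − d'_B = 0.280 − 1.151 = -0.871
B has the higher sensitivity.

Δd′ = -0.87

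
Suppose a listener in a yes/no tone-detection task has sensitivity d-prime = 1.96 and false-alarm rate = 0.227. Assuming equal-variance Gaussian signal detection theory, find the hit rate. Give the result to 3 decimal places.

z(false-alarm rate) = z(0.227) = -0.7488
z(H) = z(FA) + d' = -0.7488 + 1.96 = 1.2112
hit rate = Φ(1.2112) = 0.8871

hit rate = 0.887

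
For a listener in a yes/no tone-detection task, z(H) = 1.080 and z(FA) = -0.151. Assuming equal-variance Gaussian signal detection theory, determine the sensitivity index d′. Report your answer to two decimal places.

d′ = 1.23

d' = z(H) − z(FA) = 1.080 − (-0.151) = 1.231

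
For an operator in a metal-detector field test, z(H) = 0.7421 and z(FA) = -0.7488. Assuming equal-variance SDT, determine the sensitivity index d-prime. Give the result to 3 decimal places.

d-prime = 1.491

d' = z(H) − z(FA) = 0.7421 − (-0.7488) = 1.4909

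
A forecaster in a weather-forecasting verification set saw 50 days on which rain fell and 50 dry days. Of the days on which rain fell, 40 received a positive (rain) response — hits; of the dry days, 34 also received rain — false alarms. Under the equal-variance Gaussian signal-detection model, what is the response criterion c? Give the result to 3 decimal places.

H = 40/50 = 0.8000
FA = 34/50 = 0.6800
z(H) = z(0.8000) = 0.8416
z(FA) = z(0.6800) = 0.4677
c = −½·[z(H) + z(FA)] = −0.5 × (0.8416 + 0.4677) = -0.65465

c = -0.655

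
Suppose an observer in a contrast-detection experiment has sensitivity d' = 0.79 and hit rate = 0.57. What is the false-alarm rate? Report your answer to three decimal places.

z(hit rate) = z(0.57) = 0.1764
z(FA) = z(H) − d' = 0.1764 − 0.79 = -0.6136
false-alarm rate = Φ(-0.6136) = 0.2697

false-alarm rate = 0.270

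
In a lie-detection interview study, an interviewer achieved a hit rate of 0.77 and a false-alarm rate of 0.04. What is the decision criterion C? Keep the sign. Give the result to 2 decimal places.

C = 0.51

z(H) = 0.739
z(FA) = -1.751
c = −½·[z(H) + z(FA)] = −0.5 × (0.739 + (-1.751)) = 0.506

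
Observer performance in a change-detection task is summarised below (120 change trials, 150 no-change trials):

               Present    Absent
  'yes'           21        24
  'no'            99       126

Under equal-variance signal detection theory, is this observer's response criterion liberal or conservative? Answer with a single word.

z(H) = -0.935, z(FA) = -0.994
c = −½·(z(H) + z(FA)) = 0.9645
c > 0 → conservative criterion (biased toward responding “no”).

conservative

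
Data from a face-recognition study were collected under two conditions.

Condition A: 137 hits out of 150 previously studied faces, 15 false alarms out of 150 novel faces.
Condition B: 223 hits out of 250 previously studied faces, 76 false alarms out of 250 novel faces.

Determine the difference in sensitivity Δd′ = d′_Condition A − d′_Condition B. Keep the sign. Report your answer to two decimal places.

Δd′ = 0.89

Condition A: z(0.9133) = 1.361, z(0.1000) = -1.282, d' = 2.643
Condition B: z(0.8920) = 1.237, z(0.3040) = -0.513, d' = 1.750
Δd' = d'_Condition A − d'_Condition B = 2.643 − 1.750 = 0.893
Condition A has the higher sensitivity.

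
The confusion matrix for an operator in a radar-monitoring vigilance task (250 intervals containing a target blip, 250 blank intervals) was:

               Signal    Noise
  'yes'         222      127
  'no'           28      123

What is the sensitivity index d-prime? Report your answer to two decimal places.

d-prime = 1.20

H = 222/250 = 0.8880
FA = 127/250 = 0.5080
Φ⁻¹(H) = Φ⁻¹(0.8880) = 1.2160
Φ⁻¹(FA) = Φ⁻¹(0.5080) = 0.0201
d' = z(H) − z(FA) = 1.2160 − 0.0201 = 1.1959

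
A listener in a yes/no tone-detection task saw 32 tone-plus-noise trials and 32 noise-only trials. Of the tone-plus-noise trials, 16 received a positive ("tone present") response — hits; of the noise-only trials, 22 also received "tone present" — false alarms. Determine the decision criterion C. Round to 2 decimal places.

C = -0.24

H = 16/32 = 0.5000
FA = 22/32 = 0.6875
z(H) = 0.0000
z(FA) = 0.4888
c = −½·[z(H) + z(FA)] = −0.5 × (0.0000 + 0.4888) = -0.2444
c < 0: the listener has a liberal response bias.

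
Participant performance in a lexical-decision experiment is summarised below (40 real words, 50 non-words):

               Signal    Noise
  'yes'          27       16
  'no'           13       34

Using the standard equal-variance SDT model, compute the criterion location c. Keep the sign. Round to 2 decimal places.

c = 0.01

H = 27/40 = 0.6750
FA = 16/50 = 0.3200
Φ⁻¹(H) = Φ⁻¹(0.6750) = 0.454
Φ⁻¹(FA) = Φ⁻¹(0.3200) = -0.468
c = −½·[z(H) + z(FA)] = −0.5 × (0.454 + (-0.468)) = 0.007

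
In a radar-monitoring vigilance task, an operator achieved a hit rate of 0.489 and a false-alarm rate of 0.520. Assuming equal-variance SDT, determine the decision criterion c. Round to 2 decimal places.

Φ⁻¹(H) = -0.028
Φ⁻¹(FA) = 0.050
c = −½·[z(H) + z(FA)] = −0.5 × (-0.028 + 0.050) = -0.011

c = -0.01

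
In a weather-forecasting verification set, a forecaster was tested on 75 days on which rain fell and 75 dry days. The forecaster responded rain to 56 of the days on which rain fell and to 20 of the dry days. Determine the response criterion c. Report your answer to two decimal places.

c = -0.02

H = 56/75 = 0.7467
FA = 20/75 = 0.2667
z(0.7467) = 0.664, z(0.2667) = -0.623
c = −½·[z(H) + z(FA)] = −0.5 × (0.664 + (-0.623)) = -0.0205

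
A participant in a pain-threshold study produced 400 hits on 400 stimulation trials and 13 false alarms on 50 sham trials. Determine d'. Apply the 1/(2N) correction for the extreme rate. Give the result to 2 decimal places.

d' = 3.67

The hit rate is 400/400 = 1, so apply the 1/(2N) correction: H → 1 − 1/(2·400) = 0.99875.
z(H) = z(0.99875) = 3.023
z(FA) = z(0.26000) = -0.643
d' = 3.023 − (-0.643) = 3.666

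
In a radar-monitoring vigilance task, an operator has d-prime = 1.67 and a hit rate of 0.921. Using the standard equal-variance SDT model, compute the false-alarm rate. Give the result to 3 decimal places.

z(hit rate) = z(0.921) = 1.4118
z(FA) = z(H) − d' = 1.4118 − 1.67 = -0.2582
false-alarm rate = Φ(-0.2582) = 0.3981

false-alarm rate = 0.398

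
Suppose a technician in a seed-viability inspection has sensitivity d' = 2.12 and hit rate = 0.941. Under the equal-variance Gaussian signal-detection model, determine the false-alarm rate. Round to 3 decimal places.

z(hit rate) = z(0.941) = 1.5632
z(FA) = z(H) − d' = 1.5632 − 2.12 = -0.5568
false-alarm rate = Φ(-0.5568) = 0.2888

false-alarm rate = 0.289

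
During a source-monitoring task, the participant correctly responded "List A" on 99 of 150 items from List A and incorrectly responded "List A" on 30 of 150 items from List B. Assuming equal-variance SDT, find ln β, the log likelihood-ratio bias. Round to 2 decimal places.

ln β = 0.27

H = 99/150 = 0.6600
FA = 30/150 = 0.2000
Φ⁻¹(0.6600) = 0.412, Φ⁻¹(0.2000) = -0.842
ln β = −½·[z(H)² − z(FA)²] = −0.5 × (0.170 − 0.709) = 0.2695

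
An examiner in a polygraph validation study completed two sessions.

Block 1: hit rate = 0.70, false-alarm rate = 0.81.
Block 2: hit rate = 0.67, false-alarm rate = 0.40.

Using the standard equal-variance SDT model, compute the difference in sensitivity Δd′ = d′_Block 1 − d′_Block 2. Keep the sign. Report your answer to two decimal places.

Δd′ = -1.05

Block 1: z(0.70) = 0.524, z(0.81) = 0.878, d' = -0.354
Block 2: z(0.67) = 0.440, z(0.40) = -0.253, d' = 0.693
Δd' = d'_Block 1 − d'_Block 2 = -0.354 − 0.693 = -1.047
Block 2 has the higher sensitivity.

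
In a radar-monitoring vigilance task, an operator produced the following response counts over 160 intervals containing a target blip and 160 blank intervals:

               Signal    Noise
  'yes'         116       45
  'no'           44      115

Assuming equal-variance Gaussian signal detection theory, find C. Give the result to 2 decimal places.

H = 116/160 = 0.7250
FA = 45/160 = 0.2812
z(H) = z(0.7250) = 0.5978
z(FA) = z(0.2812) = -0.5793
c = −½·[z(H) + z(FA)] = −0.5 × (0.5978 + (-0.5793)) = -0.00925
c < 0: the operator has a liberal response bias.

C = -0.01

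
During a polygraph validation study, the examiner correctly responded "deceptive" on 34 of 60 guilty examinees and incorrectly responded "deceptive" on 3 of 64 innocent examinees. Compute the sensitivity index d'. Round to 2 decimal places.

d' = 1.84

H = 34/60 = 0.5667
FA = 3/64 = 0.0469
Φ⁻¹(H) = Φ⁻¹(0.5667) = 0.1680
Φ⁻¹(FA) = Φ⁻¹(0.0469) = -1.6757
d' = z(H) − z(FA) = 0.1680 − (-1.6757) = 1.8437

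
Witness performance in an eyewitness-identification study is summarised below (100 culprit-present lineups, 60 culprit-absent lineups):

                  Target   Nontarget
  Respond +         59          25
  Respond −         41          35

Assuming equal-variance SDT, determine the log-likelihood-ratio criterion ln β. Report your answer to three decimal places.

ln β = -0.004

H = 59/100 = 0.5900
FA = 25/60 = 0.4167
Φ⁻¹(H) = 0.2275
Φ⁻¹(FA) = -0.2103
ln β = −½·[z(H)² − z(FA)²] = −0.5 × (0.0518 − 0.0442) = -0.0038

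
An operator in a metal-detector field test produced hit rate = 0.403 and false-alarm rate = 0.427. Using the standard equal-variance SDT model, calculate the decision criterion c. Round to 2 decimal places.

z(H) = -0.2456
z(FA) = -0.1840
c = −½·[z(H) + z(FA)] = −0.5 × (-0.2456 + (-0.1840)) = 0.2148
c > 0: the operator has a conservative response bias.

c = 0.21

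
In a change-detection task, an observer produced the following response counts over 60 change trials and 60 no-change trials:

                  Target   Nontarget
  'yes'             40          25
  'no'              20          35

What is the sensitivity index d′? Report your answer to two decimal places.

H = 40/60 = 0.6667
FA = 25/60 = 0.4167
z(H) = 0.431
z(FA) = -0.210
d' = z(H) − z(FA) = 0.431 − (-0.210) = 0.641

d′ = 0.64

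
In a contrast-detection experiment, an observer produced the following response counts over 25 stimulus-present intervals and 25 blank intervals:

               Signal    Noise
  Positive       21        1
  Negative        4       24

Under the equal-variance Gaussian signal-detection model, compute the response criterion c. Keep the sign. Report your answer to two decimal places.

c = 0.38

H = 21/25 = 0.8400
FA = 1/25 = 0.0400
z(H) = z(0.8400) = 0.9945
z(FA) = z(0.0400) = -1.7507
c = −½·[z(H) + z(FA)] = −0.5 × (0.9945 + (-1.7507)) = 0.3781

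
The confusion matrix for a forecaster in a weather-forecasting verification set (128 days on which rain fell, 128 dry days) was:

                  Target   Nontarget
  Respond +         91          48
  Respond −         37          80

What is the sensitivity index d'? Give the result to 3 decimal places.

H = 91/128 = 0.7109
FA = 48/128 = 0.3750
z(H) = z(0.7109) = 0.5560
z(FA) = z(0.3750) = -0.3186
d' = z(H) − z(FA) = 0.5560 − (-0.3186) = 0.8746

d' = 0.875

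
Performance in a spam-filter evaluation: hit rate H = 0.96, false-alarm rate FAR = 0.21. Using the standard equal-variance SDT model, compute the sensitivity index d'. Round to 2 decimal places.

d' = 2.56

z(H) = 1.751
z(FA) = -0.806
d' = z(H) − z(FA) = 1.751 − (-0.806) = 2.557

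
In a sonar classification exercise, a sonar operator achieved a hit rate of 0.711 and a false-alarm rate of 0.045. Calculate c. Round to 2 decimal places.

z(0.711) = 0.5563, z(0.045) = -1.6954
c = −½·[z(H) + z(FA)] = −0.5 × (0.5563 + (-1.6954)) = 0.56955

c = 0.57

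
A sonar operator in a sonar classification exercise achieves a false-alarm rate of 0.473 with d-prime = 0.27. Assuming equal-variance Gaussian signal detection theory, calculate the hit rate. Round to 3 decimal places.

hit rate = 0.580

z(false-alarm rate) = z(0.473) = -0.0677
z(H) = z(FA) + d' = -0.0677 + 0.27 = 0.2023
hit rate = Φ(0.2023) = 0.5802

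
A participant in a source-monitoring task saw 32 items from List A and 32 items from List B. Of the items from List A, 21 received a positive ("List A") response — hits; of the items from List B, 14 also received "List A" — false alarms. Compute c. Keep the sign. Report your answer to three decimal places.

c = -0.122

H = 21/32 = 0.6562
FA = 14/32 = 0.4375
z(0.6562) = 0.4021, z(0.4375) = -0.1573
c = −½·[z(H) + z(FA)] = −0.5 × (0.4021 + (-0.1573)) = -0.1224
c < 0: the participant has a liberal response bias.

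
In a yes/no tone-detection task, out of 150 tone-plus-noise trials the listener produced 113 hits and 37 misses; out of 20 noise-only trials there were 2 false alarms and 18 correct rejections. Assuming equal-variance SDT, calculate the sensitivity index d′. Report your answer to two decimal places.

H = 113/150 = 0.7533
FA = 2/20 = 0.1000
z(H) = 0.6849
z(FA) = -1.2816
d' = z(H) − z(FA) = 0.6849 − (-1.2816) = 1.9665

d′ = 1.97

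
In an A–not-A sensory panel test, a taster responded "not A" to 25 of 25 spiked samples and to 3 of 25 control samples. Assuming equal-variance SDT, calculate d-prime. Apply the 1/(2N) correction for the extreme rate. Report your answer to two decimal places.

d-prime = 3.23

The hit rate is 25/25 = 1, so apply the 1/(2N) correction: H → 1 − 1/(2·25) = 0.98000.
z(H) = z(0.98000) = 2.054
z(FA) = z(0.12000) = -1.175
d' = 2.054 − (-1.175) = 3.229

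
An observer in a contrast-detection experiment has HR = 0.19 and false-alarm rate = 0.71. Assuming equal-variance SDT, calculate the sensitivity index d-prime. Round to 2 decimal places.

d-prime = -1.43

Φ⁻¹(H) = -0.878
Φ⁻¹(FA) = 0.553
d' = z(H) − z(FA) = -0.878 − 0.553 = -1.431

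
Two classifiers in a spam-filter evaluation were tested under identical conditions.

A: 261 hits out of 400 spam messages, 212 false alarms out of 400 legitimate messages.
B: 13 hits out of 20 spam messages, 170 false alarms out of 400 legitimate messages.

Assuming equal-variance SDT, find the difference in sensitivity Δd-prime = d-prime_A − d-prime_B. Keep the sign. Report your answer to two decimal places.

Δd-prime = -0.26

A: z(0.6525) = 0.392, z(0.5300) = 0.075, d' = 0.317
B: z(0.6500) = 0.385, z(0.4250) = -0.189, d' = 0.574
Δd' = d'_A − d'_B = 0.317 − 0.574 = -0.257
B has the higher sensitivity.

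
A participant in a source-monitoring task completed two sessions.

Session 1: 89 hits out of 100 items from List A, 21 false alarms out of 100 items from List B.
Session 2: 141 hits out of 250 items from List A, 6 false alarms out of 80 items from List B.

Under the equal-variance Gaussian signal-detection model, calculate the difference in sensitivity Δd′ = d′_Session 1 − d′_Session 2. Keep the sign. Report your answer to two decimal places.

Δd′ = 0.43

Session 1: z(0.8900) = 1.227, z(0.2100) = -0.806, d' = 2.033
Session 2: z(0.5640) = 0.161, z(0.0750) = -1.440, d' = 1.601
Δd' = d'_Session 1 − d'_Session 2 = 2.033 − 1.601 = 0.432
Session 1 has the higher sensitivity.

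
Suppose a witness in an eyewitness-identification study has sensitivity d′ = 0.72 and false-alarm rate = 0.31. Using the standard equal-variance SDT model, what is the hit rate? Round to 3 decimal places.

z(false-alarm rate) = z(0.31) = -0.4959
z(H) = z(FA) + d' = -0.4959 + 0.72 = 0.2241
hit rate = Φ(0.2241) = 0.5887

hit rate = 0.589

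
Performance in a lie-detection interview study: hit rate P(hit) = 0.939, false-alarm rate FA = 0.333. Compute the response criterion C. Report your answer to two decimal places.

C = -0.56

Φ⁻¹(0.939) = 1.5464, Φ⁻¹(0.333) = -0.4316
c = −½·[z(H) + z(FA)] = −0.5 × (1.5464 + (-0.4316)) = -0.5574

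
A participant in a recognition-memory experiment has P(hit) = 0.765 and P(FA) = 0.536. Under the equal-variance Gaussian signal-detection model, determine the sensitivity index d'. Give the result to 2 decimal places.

d' = 0.63

Φ⁻¹(H) = Φ⁻¹(0.765) = 0.7225
Φ⁻¹(FA) = Φ⁻¹(0.536) = 0.0904
d' = z(H) − z(FA) = 0.7225 − 0.0904 = 0.6321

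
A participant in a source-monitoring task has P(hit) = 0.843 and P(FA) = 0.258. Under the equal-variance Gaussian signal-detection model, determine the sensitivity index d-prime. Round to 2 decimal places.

d-prime = 1.66

z(H) = z(0.843) = 1.007
z(FA) = z(0.258) = -0.650
d' = z(H) − z(FA) = 1.007 − (-0.650) = 1.657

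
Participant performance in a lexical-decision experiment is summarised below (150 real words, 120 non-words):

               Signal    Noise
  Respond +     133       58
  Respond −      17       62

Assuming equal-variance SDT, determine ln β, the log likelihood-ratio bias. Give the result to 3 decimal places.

H = 133/150 = 0.8867
FA = 58/120 = 0.4833
Φ⁻¹(H) = Φ⁻¹(0.8867) = 1.2092
Φ⁻¹(FA) = Φ⁻¹(0.4833) = -0.0419
ln β = −½·[z(H)² − z(FA)²] = −0.5 × (1.4622 − 0.0018) = -0.7302

ln β = -0.730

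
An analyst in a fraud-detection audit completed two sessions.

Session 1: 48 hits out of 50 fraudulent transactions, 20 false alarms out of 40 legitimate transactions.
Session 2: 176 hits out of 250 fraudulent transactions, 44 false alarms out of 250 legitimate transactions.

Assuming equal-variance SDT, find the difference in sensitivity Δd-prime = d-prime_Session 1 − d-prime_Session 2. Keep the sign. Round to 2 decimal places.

Session 1: z(0.9600) = 1.751, z(0.5000) = 0.000, d' = 1.751
Session 2: z(0.7040) = 0.536, z(0.1760) = -0.931, d' = 1.467
Δd' = d'_Session 1 − d'_Session 2 = 1.751 − 1.467 = 0.284
Session 1 has the higher sensitivity.

Δd-prime = 0.28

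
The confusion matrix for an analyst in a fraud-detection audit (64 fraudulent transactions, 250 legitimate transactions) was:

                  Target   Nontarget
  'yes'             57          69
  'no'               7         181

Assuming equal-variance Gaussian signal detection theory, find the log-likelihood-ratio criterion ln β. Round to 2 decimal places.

ln β = -0.58

H = 57/64 = 0.8906
FA = 69/250 = 0.2760
z(H) = z(0.8906) = 1.230
z(FA) = z(0.2760) = -0.595
ln β = −½·[z(H)² − z(FA)²] = −0.5 × (1.513 − 0.354) = -0.5795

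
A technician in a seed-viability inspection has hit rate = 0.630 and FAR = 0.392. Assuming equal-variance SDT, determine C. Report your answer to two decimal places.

Φ⁻¹(H) = 0.3319
Φ⁻¹(FA) = -0.2741
c = −½·[z(H) + z(FA)] = −0.5 × (0.3319 + (-0.2741)) = -0.0289

C = -0.03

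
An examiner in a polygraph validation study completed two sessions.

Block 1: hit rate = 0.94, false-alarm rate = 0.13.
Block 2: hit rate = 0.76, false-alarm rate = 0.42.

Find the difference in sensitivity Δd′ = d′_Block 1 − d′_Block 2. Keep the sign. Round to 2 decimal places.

Block 1: z(0.94) = 1.555, z(0.13) = -1.126, d' = 2.681
Block 2: z(0.76) = 0.706, z(0.42) = -0.202, d' = 0.908
Δd' = d'_Block 1 − d'_Block 2 = 2.681 − 0.908 = 1.773
Block 1 has the higher sensitivity.

Δd′ = 1.77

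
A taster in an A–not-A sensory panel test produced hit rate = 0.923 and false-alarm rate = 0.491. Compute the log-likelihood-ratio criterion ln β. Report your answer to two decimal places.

z(H) = 1.426
z(FA) = -0.023
ln β = −½·[z(H)² − z(FA)²] = −0.5 × (2.033 − 0.001) = -1.016

ln β = -1.02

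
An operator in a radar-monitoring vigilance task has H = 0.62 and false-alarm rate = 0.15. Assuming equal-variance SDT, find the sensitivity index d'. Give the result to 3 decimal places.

d' = 1.342

Φ⁻¹(H) = 0.3055
Φ⁻¹(FA) = -1.0364
d' = z(H) − z(FA) = 0.3055 − (-1.0364) = 1.3419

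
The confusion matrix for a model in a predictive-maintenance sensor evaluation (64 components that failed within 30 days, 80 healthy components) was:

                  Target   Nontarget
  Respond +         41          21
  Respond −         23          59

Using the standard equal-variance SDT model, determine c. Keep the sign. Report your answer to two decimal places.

c = 0.14

H = 41/64 = 0.6406
FA = 21/80 = 0.2625
z(H) = z(0.6406) = 0.360
z(FA) = z(0.2625) = -0.636
c = −½·[z(H) + z(FA)] = −0.5 × (0.360 + (-0.636)) = 0.138
c > 0: the model has a conservative response bias.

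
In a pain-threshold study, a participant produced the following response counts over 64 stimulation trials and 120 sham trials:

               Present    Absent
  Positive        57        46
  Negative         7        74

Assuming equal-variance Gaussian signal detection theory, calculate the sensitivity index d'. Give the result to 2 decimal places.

H = 57/64 = 0.8906
FA = 46/120 = 0.3833
Φ⁻¹(0.8906) = 1.2297, Φ⁻¹(0.3833) = -0.2968
d' = z(H) − z(FA) = 1.2297 − (-0.2968) = 1.5265

d' = 1.53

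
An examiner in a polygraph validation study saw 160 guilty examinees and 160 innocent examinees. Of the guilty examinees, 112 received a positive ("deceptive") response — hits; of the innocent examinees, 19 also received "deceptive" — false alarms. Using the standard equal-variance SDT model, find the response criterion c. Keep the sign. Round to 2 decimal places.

c = 0.33

H = 112/160 = 0.7000
FA = 19/160 = 0.1187
z(H) = z(0.7000) = 0.524
z(FA) = z(0.1187) = -1.182
c = −½·[z(H) + z(FA)] = −0.5 × (0.524 + (-1.182)) = 0.329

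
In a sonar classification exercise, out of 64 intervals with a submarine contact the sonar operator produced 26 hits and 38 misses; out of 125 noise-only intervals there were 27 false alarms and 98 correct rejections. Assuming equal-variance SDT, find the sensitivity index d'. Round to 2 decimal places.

d' = 0.55

H = 26/64 = 0.4062
FA = 27/125 = 0.2160
z(H) = z(0.4062) = -0.237
z(FA) = z(0.2160) = -0.786
d' = z(H) − z(FA) = -0.237 − (-0.786) = 0.549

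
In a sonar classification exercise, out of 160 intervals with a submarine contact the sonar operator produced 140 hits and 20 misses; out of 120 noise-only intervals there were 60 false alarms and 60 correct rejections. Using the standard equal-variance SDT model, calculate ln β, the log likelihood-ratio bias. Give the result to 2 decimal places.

ln β = -0.66

H = 140/160 = 0.8750
FA = 60/120 = 0.5000
z(H) = z(0.8750) = 1.150
z(FA) = z(0.5000) = 0.000
ln β = −½·[z(H)² − z(FA)²] = −0.5 × (1.323 − 0.000) = -0.6615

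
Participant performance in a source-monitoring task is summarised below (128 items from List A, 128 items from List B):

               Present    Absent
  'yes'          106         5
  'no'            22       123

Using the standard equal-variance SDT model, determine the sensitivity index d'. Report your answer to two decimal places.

d' = 2.71

H = 106/128 = 0.8281
FA = 5/128 = 0.0391
z(H) = z(0.8281) = 0.9467
z(FA) = z(0.0391) = -1.7612
d' = z(H) − z(FA) = 0.9467 − (-1.7612) = 2.7079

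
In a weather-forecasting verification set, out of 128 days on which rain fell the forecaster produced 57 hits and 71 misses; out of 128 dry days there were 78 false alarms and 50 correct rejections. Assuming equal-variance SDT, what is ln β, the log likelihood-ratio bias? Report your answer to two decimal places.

H = 57/128 = 0.4453
FA = 78/128 = 0.6094
Φ⁻¹(H) = Φ⁻¹(0.4453) = -0.138
Φ⁻¹(FA) = Φ⁻¹(0.6094) = 0.278
ln β = −½·[z(H)² − z(FA)²] = −0.5 × (0.019 − 0.077) = 0.029

ln β = 0.03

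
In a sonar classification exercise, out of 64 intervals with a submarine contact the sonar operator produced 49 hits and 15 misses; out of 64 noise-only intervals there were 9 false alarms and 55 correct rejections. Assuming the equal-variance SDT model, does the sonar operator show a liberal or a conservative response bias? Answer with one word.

z(H) = 0.725, z(FA) = -1.078
c = −½·(z(H) + z(FA)) = 0.1765
c > 0 → conservative criterion (biased toward responding “no”).

conservative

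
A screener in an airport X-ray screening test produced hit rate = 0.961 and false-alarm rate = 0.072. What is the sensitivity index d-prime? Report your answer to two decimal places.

d-prime = 3.22

z(H) = 1.7624
z(FA) = -1.4611
d' = z(H) − z(FA) = 1.7624 − (-1.4611) = 3.2235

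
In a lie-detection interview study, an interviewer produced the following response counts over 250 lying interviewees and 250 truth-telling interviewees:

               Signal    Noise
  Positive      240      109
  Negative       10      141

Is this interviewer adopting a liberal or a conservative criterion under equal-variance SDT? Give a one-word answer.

z(H) = 1.751, z(FA) = -0.161
c = −½·(z(H) + z(FA)) = -0.795
c < 0 → liberal criterion (biased toward responding “yes”).

liberal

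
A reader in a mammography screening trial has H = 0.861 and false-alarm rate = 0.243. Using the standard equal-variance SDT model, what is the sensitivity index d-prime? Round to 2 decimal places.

d-prime = 1.78

Φ⁻¹(H) = Φ⁻¹(0.861) = 1.0848
Φ⁻¹(FA) = Φ⁻¹(0.243) = -0.6967
d' = z(H) − z(FA) = 1.0848 − (-0.6967) = 1.7815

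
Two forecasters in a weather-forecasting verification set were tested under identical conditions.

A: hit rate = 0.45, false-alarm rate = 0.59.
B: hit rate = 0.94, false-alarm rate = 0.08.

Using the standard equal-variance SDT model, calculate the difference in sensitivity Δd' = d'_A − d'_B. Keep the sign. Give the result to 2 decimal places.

Δd' = -3.31

A: z(0.45) = -0.126, z(0.59) = 0.228, d' = -0.354
B: z(0.94) = 1.555, z(0.08) = -1.405, d' = 2.960
Δd' = d'_A − d'_B = -0.354 − 2.960 = -3.314
B has the higher sensitivity.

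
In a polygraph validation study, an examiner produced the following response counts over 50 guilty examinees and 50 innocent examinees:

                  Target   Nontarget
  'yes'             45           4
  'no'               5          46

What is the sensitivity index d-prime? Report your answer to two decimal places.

d-prime = 2.69

H = 45/50 = 0.9000
FA = 4/50 = 0.0800
z(0.9000) = 1.282, z(0.0800) = -1.405
d' = z(H) − z(FA) = 1.282 − (-1.405) = 2.687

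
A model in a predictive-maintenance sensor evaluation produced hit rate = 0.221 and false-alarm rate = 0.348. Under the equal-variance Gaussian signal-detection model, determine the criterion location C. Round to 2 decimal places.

C = 0.58

z(H) = z(0.221) = -0.769
z(FA) = z(0.348) = -0.391
c = −½·[z(H) + z(FA)] = −0.5 × (-0.769 + (-0.391)) = 0.580
c > 0: the model has a conservative response bias.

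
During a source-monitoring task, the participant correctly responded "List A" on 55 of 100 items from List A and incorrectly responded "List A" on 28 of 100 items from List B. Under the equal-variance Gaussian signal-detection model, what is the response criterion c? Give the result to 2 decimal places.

H = 55/100 = 0.5500
FA = 28/100 = 0.2800
z(H) = 0.126
z(FA) = -0.583
c = −½·[z(H) + z(FA)] = −0.5 × (0.126 + (-0.583)) = 0.2285

c = 0.23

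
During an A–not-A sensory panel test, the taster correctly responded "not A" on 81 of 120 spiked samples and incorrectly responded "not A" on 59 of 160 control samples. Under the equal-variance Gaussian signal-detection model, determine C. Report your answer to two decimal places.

H = 81/120 = 0.6750
FA = 59/160 = 0.3688
z(H) = 0.4538
z(FA) = -0.3350
c = −½·[z(H) + z(FA)] = −0.5 × (0.4538 + (-0.3350)) = -0.0594

C = -0.06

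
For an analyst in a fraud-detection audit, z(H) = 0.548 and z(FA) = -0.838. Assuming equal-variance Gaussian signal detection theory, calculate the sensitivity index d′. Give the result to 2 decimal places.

d′ = 1.39

d' = z(H) − z(FA) = 0.548 − (-0.838) = 1.386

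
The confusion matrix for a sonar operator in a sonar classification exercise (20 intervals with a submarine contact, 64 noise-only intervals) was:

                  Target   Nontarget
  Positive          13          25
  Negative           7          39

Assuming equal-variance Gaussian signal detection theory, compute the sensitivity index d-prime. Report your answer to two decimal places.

H = 13/20 = 0.6500
FA = 25/64 = 0.3906
Φ⁻¹(0.6500) = 0.385, Φ⁻¹(0.3906) = -0.278
d' = z(H) − z(FA) = 0.385 − (-0.278) = 0.663

d-prime = 0.66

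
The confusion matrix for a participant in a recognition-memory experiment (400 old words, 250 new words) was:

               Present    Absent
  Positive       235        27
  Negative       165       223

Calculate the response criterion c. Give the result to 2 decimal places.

c = 0.51

H = 235/400 = 0.5875
FA = 27/250 = 0.1080
z(H) = 0.221
z(FA) = -1.237
c = −½·[z(H) + z(FA)] = −0.5 × (0.221 + (-1.237)) = 0.508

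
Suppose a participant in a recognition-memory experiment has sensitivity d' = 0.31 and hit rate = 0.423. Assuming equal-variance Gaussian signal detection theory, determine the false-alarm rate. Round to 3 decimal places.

false-alarm rate = 0.307

z(hit rate) = z(0.423) = -0.1942
z(FA) = z(H) − d' = -0.1942 − 0.31 = -0.5042
false-alarm rate = Φ(-0.5042) = 0.3071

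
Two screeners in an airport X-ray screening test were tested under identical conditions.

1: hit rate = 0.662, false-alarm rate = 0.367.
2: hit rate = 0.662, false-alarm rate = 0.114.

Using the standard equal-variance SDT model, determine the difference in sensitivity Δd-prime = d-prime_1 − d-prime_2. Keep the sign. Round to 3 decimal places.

Δd-prime = -0.866

1: z(0.662) = 0.4179, z(0.367) = -0.3398, d' = 0.7577
2: z(0.662) = 0.4179, z(0.114) = -1.2055, d' = 1.6234
Δd' = d'_1 − d'_2 = 0.7577 − 1.6234 = -0.8657
2 has the higher sensitivity.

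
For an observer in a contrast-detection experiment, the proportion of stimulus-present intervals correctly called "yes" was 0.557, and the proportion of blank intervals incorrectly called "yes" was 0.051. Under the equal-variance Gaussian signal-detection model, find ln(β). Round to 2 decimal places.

Φ⁻¹(H) = Φ⁻¹(0.557) = 0.143
Φ⁻¹(FA) = Φ⁻¹(0.051) = -1.635
ln β = −½·[z(H)² − z(FA)²] = −0.5 × (0.020 − 2.673) = 1.3265

ln β = 1.33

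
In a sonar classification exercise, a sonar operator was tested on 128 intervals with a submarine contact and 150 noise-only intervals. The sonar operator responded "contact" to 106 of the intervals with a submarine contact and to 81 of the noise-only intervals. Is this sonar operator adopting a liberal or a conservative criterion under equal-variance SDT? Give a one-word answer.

liberal

z(H) = 0.947, z(FA) = 0.100
c = −½·(z(H) + z(FA)) = -0.5235
c < 0 → liberal criterion (biased toward responding “yes”).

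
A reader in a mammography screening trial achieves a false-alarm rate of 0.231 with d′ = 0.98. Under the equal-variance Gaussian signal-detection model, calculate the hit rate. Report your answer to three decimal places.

hit rate = 0.597

z(false-alarm rate) = z(0.231) = -0.7356
z(H) = z(FA) + d' = -0.7356 + 0.98 = 0.2444
hit rate = Φ(0.2444) = 0.5965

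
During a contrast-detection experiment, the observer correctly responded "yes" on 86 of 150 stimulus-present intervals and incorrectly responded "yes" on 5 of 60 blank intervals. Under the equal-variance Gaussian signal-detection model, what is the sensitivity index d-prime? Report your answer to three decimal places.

H = 86/150 = 0.5733
FA = 5/60 = 0.0833
Φ⁻¹(H) = Φ⁻¹(0.5733) = 0.1848
Φ⁻¹(FA) = Φ⁻¹(0.0833) = -1.3832
d' = z(H) − z(FA) = 0.1848 − (-1.3832) = 1.5680

d-prime = 1.568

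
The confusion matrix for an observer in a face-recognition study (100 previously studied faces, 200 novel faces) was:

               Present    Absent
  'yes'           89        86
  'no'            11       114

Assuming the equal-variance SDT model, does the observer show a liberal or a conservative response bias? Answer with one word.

z(H) = 1.227, z(FA) = -0.176
c = −½·(z(H) + z(FA)) = -0.5255
c < 0 → liberal criterion (biased toward responding “yes”).

liberal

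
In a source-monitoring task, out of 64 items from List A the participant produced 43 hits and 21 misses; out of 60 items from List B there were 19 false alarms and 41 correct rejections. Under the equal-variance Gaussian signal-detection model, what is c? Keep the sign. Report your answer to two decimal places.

c = 0.02

H = 43/64 = 0.6719
FA = 19/60 = 0.3167
z(0.6719) = 0.445, z(0.3167) = -0.477
c = −½·[z(H) + z(FA)] = −0.5 × (0.445 + (-0.477)) = 0.016
c > 0: the participant has a conservative response bias.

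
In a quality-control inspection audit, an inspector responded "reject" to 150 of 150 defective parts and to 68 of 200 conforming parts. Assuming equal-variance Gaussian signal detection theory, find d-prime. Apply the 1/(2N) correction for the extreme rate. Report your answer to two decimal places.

d-prime = 3.13

The hit rate is 150/150 = 1, so apply the 1/(2N) correction: H → 1 − 1/(2·150) = 0.99667.
z(H) = z(0.99667) = 2.713
z(FA) = z(0.34000) = -0.412
d' = 2.713 − (-0.412) = 3.125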